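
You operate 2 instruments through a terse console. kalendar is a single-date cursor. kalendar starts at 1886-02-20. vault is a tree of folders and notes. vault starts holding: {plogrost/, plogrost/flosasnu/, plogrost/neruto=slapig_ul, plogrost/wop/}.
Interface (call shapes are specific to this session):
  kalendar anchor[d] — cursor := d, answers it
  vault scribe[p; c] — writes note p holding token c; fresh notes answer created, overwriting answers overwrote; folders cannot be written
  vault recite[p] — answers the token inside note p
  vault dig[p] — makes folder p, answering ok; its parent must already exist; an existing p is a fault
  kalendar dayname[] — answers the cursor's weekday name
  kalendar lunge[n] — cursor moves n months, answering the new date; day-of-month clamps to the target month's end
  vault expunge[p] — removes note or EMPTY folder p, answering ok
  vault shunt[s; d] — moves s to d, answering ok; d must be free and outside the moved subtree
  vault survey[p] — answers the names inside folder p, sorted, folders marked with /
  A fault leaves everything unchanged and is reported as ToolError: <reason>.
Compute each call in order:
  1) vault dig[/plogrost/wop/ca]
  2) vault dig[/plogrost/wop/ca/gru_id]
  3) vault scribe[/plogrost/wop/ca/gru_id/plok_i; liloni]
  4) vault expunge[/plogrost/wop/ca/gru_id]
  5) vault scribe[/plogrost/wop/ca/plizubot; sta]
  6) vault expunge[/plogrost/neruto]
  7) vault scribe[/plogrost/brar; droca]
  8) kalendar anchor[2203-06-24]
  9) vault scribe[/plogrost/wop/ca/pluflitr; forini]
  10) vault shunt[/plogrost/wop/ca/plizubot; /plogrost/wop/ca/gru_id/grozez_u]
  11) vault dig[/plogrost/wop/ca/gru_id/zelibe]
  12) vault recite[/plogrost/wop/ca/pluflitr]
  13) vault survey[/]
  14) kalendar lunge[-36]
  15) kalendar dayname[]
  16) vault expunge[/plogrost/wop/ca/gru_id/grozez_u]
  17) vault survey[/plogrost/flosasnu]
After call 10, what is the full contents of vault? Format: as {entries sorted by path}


Answer: {plogrost/, plogrost/brar=droca, plogrost/flosasnu/, plogrost/wop/, plogrost/wop/ca/, plogrost/wop/ca/gru_id/, plogrost/wop/ca/gru_id/grozez_u=sta, plogrost/wop/ca/gru_id/plok_i=liloni, plogrost/wop/ca/pluflitr=forini}

Derivation:
! vault dig(p='/plogrost/wop/ca') -> ok
! vault dig(p='/plogrost/wop/ca/gru_id') -> ok
! vault scribe(p='/plogrost/wop/ca/gru_id/plok_i', c='liloni') -> created
! vault expunge(p='/plogrost/wop/ca/gru_id') -> ToolError: not empty
! vault scribe(p='/plogrost/wop/ca/plizubot', c='sta') -> created
! vault expunge(p='/plogrost/neruto') -> ok
! vault scribe(p='/plogrost/brar', c='droca') -> created
! kalendar anchor(d='2203-06-24') -> 2203-06-24
! vault scribe(p='/plogrost/wop/ca/pluflitr', c='forini') -> created
! vault shunt(s='/plogrost/wop/ca/plizubot', d='/plogrost/wop/ca/gru_id/grozez_u') -> ok
! vault dig(p='/plogrost/wop/ca/gru_id/zelibe') -> ok
! vault recite(p='/plogrost/wop/ca/pluflitr') -> forini
! vault survey(p='/') -> [plogrost/]
! kalendar lunge(n='-36') -> 2200-06-24
! kalendar dayname() -> Tuesday
! vault expunge(p='/plogrost/wop/ca/gru_id/grozez_u') -> ok
! vault survey(p='/plogrost/flosasnu') -> []


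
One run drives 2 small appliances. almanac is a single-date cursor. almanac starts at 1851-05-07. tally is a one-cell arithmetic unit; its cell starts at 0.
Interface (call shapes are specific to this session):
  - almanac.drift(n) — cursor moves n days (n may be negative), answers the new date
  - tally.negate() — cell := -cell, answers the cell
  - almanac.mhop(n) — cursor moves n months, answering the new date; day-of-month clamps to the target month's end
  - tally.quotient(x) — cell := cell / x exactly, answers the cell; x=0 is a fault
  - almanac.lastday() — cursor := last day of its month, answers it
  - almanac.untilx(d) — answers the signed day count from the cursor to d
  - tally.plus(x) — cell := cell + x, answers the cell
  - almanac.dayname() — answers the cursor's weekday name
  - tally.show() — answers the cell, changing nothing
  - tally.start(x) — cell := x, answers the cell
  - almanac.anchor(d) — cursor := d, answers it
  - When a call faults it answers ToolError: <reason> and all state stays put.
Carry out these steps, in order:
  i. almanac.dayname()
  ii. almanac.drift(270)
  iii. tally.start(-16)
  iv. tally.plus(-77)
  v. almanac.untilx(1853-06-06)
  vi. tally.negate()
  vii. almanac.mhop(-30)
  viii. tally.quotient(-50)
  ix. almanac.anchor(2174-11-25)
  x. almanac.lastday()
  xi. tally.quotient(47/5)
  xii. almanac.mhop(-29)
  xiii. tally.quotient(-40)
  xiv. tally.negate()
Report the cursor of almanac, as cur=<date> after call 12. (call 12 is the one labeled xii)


·→ dayname()
·← Wednesday
·→ drift(n→270)
·← 1852-02-01
·→ start(x→-16)
·← -16
·→ plus(x→-77)
·← -93
·→ untilx(d→1853-06-06)
·← 491
·→ negate()
·← 93
·→ mhop(n→-30)
·← 1849-08-01
·→ quotient(x→-50)
·← -93/50
·→ anchor(d→2174-11-25)
·← 2174-11-25
·→ lastday()
·← 2174-11-30
·→ quotient(x→47/5)
·← -93/470
·→ mhop(n→-29)
·← 2172-06-30
·→ quotient(x→-40)
·← 93/18800
·→ negate()
·← -93/18800

Answer: cur=2172-06-30


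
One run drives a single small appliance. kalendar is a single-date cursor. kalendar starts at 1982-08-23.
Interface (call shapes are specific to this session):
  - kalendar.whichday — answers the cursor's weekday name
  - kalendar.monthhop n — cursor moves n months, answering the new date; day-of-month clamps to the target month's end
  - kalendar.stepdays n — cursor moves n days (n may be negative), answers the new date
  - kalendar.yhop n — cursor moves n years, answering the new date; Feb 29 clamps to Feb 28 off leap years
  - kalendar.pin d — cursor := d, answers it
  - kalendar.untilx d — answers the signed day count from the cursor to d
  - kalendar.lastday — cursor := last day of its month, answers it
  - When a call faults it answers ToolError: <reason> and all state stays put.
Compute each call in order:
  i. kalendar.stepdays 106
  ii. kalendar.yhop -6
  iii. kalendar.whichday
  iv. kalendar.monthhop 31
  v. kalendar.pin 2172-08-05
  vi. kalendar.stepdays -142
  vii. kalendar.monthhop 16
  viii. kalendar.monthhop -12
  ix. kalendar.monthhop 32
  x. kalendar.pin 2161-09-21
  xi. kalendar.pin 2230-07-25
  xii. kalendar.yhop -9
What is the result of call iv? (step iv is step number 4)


Do: stepdays[n: 106]
See: 1982-12-07
Do: yhop[n: -6]
See: 1976-12-07
Do: whichday[]
See: Tuesday
Do: monthhop[n: 31]
See: 1979-07-07
Do: pin[d: 2172-08-05]
See: 2172-08-05
Do: stepdays[n: -142]
See: 2172-03-16
Do: monthhop[n: 16]
See: 2173-07-16
Do: monthhop[n: -12]
See: 2172-07-16
Do: monthhop[n: 32]
See: 2175-03-16
Do: pin[d: 2161-09-21]
See: 2161-09-21
Do: pin[d: 2230-07-25]
See: 2230-07-25
Do: yhop[n: -9]
See: 2221-07-25

Answer: 1979-07-07


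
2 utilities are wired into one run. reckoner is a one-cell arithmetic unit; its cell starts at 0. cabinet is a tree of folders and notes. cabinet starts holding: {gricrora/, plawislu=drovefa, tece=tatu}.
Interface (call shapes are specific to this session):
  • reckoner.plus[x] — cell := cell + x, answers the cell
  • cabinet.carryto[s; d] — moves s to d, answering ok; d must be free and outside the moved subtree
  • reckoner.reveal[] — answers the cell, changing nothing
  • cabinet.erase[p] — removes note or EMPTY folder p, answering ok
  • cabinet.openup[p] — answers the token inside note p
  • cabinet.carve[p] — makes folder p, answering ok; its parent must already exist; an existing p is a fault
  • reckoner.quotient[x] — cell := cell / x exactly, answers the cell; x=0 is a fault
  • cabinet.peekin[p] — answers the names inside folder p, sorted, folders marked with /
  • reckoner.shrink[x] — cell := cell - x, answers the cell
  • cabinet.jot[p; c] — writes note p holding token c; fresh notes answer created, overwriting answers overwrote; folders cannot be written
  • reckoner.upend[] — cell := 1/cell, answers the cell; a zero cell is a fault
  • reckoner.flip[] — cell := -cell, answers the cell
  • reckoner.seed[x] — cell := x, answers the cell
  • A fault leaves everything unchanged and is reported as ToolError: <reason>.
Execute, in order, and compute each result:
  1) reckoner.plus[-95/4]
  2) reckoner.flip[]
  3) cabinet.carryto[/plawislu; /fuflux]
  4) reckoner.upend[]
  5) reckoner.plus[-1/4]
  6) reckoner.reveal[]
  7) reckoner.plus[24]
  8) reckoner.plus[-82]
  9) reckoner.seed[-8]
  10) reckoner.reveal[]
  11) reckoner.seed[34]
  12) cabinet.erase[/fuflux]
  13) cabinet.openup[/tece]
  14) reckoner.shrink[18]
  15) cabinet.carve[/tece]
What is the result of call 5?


Calling reckoner.plus passing -95/4, → -95/4.
Calling reckoner.flip(), — result: 95/4.
Using cabinet.carryto passing /plawislu, /fuflux, yielding ok.
I try reckoner.upend(), giving 4/95.
Invoking reckoner.plus passing -1/4: -79/380.
Invoking reckoner.reveal, giving -79/380.
Then reckoner.plus passing 24, which returns 9041/380.
Now I run reckoner.plus passing -82, which returns -22119/380.
Now I run reckoner.seed passing -8, which returns -8.
I use reckoner.reveal(), and observe -8.
I run reckoner.seed passing 34, and observe 34.
I call cabinet.erase passing /fuflux, and get ok.
Using cabinet.openup passing /tece, and see tatu.
Next I call reckoner.shrink passing 18, — result: 16.
I invoke cabinet.carve passing /tece, yielding ToolError: exists.

Answer: -79/380


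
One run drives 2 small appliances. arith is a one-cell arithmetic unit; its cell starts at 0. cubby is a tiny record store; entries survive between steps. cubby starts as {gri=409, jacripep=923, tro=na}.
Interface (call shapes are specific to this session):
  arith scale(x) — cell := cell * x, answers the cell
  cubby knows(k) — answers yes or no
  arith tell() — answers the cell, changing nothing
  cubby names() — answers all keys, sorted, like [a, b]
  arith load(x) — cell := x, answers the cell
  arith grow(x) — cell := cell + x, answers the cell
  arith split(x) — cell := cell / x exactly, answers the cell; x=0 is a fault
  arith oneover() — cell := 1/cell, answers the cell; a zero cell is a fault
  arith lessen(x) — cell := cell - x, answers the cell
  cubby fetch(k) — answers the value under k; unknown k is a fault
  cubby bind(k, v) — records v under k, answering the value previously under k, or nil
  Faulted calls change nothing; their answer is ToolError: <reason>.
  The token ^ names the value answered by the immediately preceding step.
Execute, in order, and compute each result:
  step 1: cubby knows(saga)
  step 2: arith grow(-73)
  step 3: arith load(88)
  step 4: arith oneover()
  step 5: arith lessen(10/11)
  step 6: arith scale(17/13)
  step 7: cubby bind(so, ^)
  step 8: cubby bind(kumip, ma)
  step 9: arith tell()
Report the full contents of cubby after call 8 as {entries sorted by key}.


CALL cubby knows[k: saga]
RET  no
CALL arith grow[x: -73]
RET  -73
CALL arith load[x: 88]
RET  88
CALL arith oneover[]
RET  1/88
CALL arith lessen[x: 10/11]
RET  -79/88
CALL arith scale[x: 17/13]
RET  -1343/1144
CALL cubby bind[k: so; v: ^]
RET  nil
CALL cubby bind[k: kumip; v: ma]
RET  nil
CALL arith tell[]
RET  -1343/1144

Answer: {gri=409, jacripep=923, kumip=ma, so=-1343/1144, tro=na}


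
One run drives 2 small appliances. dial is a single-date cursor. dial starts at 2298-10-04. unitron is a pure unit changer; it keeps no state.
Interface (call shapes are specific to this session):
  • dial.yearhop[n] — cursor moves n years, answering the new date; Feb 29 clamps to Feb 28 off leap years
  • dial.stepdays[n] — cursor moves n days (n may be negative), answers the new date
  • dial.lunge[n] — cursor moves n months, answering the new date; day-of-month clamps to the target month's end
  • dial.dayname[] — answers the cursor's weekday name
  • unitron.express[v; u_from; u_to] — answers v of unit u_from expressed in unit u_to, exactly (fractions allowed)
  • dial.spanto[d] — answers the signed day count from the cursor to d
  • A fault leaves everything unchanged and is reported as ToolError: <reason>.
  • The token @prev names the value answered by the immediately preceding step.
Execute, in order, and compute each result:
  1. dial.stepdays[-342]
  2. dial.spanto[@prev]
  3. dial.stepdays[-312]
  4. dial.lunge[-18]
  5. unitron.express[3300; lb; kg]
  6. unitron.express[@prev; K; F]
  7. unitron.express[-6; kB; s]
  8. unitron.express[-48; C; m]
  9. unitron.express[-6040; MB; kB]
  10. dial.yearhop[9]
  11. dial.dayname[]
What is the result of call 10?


;; 1. dial.stepdays(n→-342) == 2297-10-27
;; 2. dial.spanto(d→@prev) == 0
;; 3. dial.stepdays(n→-312) == 2296-12-19
;; 4. dial.lunge(n→-18) == 2295-06-19
;; 5. unitron.express(v→3300, u_from→lb, u_to→kg) == 1496854821/1000000
;; 6. unitron.express(v→@prev, u_from→K, u_to→F) == 11173343389/5000000
;; 7. unitron.express(v→-6, u_from→kB, u_to→s) == ToolError: incompatible units
;; 8. unitron.express(v→-48, u_from→C, u_to→m) == ToolError: incompatible units
;; 9. unitron.express(v→-6040, u_from→MB, u_to→kB) == -6040000
;; 10. dial.yearhop(n→9) == 2304-06-19
;; 11. dial.dayname() == Sunday

Answer: 2304-06-19


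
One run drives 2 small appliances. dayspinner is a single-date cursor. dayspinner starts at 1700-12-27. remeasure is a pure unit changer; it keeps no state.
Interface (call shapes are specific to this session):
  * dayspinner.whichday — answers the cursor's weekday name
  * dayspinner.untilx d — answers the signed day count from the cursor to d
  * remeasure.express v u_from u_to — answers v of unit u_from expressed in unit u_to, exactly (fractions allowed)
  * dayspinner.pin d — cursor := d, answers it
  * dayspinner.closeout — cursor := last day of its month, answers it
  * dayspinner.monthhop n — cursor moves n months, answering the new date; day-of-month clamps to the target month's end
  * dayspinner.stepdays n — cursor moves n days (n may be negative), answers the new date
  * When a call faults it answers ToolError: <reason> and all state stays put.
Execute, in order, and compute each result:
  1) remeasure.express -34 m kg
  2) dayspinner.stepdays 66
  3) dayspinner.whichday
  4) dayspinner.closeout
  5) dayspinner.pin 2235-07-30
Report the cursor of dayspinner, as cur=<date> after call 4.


Answer: cur=1701-03-31

Derivation:
# remeasure.express(v: -34, u_from: m, u_to: kg) -> ToolError: incompatible units
# dayspinner.stepdays(n: 66) -> 1701-03-03
# dayspinner.whichday() -> Thursday
# dayspinner.closeout() -> 1701-03-31
# dayspinner.pin(d: 2235-07-30) -> 2235-07-30


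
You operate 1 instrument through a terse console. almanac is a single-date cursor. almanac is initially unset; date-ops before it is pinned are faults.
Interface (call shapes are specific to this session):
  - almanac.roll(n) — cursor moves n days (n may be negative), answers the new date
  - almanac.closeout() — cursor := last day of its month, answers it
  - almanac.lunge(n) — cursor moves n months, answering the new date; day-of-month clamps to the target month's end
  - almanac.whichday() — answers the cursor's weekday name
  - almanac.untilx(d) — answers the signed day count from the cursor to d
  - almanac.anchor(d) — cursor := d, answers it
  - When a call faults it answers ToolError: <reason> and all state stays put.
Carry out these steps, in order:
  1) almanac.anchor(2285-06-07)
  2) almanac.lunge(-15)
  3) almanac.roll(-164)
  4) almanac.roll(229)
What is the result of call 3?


Calling almanac.anchor with d=2285-06-07, — result: 2285-06-07.
I invoke almanac.lunge with n=-15, and get 2284-03-07.
Using almanac.roll with n=-164, which returns 2283-09-25.
Then almanac.roll with n=229, and see 2284-05-11.

Answer: 2283-09-25


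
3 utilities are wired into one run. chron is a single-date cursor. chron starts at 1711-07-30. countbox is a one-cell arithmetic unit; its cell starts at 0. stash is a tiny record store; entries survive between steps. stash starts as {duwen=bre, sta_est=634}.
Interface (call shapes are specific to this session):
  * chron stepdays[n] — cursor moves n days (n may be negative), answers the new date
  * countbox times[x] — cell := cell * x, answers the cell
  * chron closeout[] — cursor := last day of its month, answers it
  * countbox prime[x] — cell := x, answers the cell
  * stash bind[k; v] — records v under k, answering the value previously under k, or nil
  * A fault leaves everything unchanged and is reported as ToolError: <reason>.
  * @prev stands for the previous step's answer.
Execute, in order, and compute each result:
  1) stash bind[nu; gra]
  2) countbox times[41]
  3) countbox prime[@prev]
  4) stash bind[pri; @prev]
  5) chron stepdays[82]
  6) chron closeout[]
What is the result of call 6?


Answer: 1711-10-31

Derivation:
·→ stash bind(k: nu, v: gra)
·← nil
·→ countbox times(x: 41)
·← 0
·→ countbox prime(x: @prev)
·← 0
·→ stash bind(k: pri, v: @prev)
·← nil
·→ chron stepdays(n: 82)
·← 1711-10-20
·→ chron closeout()
·← 1711-10-31


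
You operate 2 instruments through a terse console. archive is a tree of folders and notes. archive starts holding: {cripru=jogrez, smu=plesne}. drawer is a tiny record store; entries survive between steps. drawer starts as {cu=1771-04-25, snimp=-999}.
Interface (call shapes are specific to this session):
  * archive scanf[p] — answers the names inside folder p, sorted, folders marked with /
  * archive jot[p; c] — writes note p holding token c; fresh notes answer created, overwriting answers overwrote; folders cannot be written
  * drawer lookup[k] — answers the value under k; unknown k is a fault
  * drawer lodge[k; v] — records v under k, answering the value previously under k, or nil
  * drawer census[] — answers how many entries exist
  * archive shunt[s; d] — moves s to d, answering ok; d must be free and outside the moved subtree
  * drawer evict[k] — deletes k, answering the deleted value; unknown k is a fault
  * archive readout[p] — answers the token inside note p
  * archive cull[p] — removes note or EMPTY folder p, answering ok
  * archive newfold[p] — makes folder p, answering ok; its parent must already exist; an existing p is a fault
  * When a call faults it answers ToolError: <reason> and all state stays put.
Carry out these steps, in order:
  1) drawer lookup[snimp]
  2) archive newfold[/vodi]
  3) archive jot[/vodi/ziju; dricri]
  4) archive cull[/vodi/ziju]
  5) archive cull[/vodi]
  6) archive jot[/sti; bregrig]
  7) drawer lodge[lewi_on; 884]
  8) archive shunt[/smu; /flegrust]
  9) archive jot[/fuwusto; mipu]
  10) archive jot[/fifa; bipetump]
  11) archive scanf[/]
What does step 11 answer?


Answer: [cripru, fifa, flegrust, fuwusto, sti]

Derivation:
Act: drawer lookup[k='snimp']
Obs: -999
Act: archive newfold[p='/vodi']
Obs: ok
Act: archive jot[p='/vodi/ziju'; c='dricri']
Obs: created
Act: archive cull[p='/vodi/ziju']
Obs: ok
Act: archive cull[p='/vodi']
Obs: ok
Act: archive jot[p='/sti'; c='bregrig']
Obs: created
Act: drawer lodge[k='lewi_on'; v='884']
Obs: nil
Act: archive shunt[s='/smu'; d='/flegrust']
Obs: ok
Act: archive jot[p='/fuwusto'; c='mipu']
Obs: created
Act: archive jot[p='/fifa'; c='bipetump']
Obs: created
Act: archive scanf[p='/']
Obs: [cripru, fifa, flegrust, fuwusto, sti]


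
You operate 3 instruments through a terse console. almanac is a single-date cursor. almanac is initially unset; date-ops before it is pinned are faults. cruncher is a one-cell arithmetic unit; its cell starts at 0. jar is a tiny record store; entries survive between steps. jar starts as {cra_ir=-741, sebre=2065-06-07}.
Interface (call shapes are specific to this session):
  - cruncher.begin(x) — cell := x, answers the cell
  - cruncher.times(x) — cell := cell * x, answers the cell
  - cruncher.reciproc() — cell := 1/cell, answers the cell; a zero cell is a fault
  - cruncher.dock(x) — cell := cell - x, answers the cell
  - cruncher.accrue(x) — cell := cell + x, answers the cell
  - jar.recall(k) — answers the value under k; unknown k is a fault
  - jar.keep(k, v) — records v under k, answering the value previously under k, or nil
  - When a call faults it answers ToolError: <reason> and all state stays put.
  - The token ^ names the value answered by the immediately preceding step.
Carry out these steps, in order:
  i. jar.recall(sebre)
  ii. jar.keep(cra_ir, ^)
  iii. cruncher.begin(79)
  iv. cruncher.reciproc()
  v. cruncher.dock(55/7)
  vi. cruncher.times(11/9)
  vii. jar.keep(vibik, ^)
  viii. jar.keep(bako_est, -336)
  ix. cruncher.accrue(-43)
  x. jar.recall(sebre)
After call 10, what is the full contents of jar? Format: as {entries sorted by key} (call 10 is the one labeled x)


~$ jar.recall k→sebre
:: 2065-06-07
~$ jar.keep k→cra_ir v→^
:: -741
~$ cruncher.begin x→79
:: 79
~$ cruncher.reciproc
:: 1/79
~$ cruncher.dock x→55/7
:: -4338/553
~$ cruncher.times x→11/9
:: -5302/553
~$ jar.keep k→vibik v→^
:: nil
~$ jar.keep k→bako_est v→-336
:: nil
~$ cruncher.accrue x→-43
:: -29081/553
~$ jar.recall k→sebre
:: 2065-06-07

Answer: {bako_est=-336, cra_ir=2065-06-07, sebre=2065-06-07, vibik=-5302/553}


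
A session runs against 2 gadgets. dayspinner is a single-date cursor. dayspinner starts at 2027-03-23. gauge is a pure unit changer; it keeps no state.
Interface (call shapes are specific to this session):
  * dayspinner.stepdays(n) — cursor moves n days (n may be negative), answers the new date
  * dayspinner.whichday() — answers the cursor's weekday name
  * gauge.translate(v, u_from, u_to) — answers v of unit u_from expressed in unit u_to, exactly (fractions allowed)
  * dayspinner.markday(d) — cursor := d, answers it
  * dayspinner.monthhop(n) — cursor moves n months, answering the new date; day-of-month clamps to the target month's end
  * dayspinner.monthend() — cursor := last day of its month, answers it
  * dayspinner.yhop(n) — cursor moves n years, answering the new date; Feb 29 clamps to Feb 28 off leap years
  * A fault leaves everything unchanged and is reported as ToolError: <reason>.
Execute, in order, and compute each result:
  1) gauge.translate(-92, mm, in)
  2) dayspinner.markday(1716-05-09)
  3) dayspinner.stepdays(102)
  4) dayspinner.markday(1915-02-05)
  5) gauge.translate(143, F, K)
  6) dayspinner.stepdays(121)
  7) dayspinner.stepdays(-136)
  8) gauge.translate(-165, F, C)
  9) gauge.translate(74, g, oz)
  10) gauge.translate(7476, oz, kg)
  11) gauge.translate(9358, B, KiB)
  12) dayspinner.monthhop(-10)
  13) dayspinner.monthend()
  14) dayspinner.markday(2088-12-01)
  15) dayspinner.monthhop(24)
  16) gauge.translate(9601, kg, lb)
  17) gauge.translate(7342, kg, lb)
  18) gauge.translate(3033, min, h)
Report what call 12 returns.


Answer: 1914-03-21

Derivation:
CALL gauge.translate[v: -92; u_from: mm; u_to: in]
RET  -460/127
CALL dayspinner.markday[d: 1716-05-09]
RET  1716-05-09
CALL dayspinner.stepdays[n: 102]
RET  1716-08-19
CALL dayspinner.markday[d: 1915-02-05]
RET  1915-02-05
CALL gauge.translate[v: 143; u_from: F; u_to: K]
RET  20089/60
CALL dayspinner.stepdays[n: 121]
RET  1915-06-06
CALL dayspinner.stepdays[n: -136]
RET  1915-01-21
CALL gauge.translate[v: -165; u_from: F; u_to: C]
RET  -985/9
CALL gauge.translate[v: 74; u_from: g; u_to: oz]
RET  118400000/45359237
CALL gauge.translate[v: 7476; u_from: oz; u_to: kg]
RET  84776413953/400000000
CALL gauge.translate[v: 9358; u_from: B; u_to: KiB]
RET  4679/512
CALL dayspinner.monthhop[n: -10]
RET  1914-03-21
CALL dayspinner.monthend[]
RET  1914-03-31
CALL dayspinner.markday[d: 2088-12-01]
RET  2088-12-01
CALL dayspinner.monthhop[n: 24]
RET  2090-12-01
CALL gauge.translate[v: 9601; u_from: kg; u_to: lb]
RET  960100000000/45359237
CALL gauge.translate[v: 7342; u_from: kg; u_to: lb]
RET  734200000000/45359237
CALL gauge.translate[v: 3033; u_from: min; u_to: h]
RET  1011/20


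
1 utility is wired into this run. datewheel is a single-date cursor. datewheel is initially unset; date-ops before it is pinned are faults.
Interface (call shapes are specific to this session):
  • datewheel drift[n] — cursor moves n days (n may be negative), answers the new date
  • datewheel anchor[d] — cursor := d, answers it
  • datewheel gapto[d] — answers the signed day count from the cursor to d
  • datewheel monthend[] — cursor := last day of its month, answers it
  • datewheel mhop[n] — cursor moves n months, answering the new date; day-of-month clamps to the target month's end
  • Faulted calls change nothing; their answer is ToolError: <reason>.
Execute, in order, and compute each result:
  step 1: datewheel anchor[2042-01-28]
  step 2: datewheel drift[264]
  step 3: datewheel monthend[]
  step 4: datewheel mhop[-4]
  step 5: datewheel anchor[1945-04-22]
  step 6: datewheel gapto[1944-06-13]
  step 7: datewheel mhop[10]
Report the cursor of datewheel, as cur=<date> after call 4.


Answer: cur=2042-06-30

Derivation:
! datewheel anchor(d→2042-01-28) => 2042-01-28
! datewheel drift(n→264) => 2042-10-19
! datewheel monthend() => 2042-10-31
! datewheel mhop(n→-4) => 2042-06-30
! datewheel anchor(d→1945-04-22) => 1945-04-22
! datewheel gapto(d→1944-06-13) => -313
! datewheel mhop(n→10) => 1946-02-22


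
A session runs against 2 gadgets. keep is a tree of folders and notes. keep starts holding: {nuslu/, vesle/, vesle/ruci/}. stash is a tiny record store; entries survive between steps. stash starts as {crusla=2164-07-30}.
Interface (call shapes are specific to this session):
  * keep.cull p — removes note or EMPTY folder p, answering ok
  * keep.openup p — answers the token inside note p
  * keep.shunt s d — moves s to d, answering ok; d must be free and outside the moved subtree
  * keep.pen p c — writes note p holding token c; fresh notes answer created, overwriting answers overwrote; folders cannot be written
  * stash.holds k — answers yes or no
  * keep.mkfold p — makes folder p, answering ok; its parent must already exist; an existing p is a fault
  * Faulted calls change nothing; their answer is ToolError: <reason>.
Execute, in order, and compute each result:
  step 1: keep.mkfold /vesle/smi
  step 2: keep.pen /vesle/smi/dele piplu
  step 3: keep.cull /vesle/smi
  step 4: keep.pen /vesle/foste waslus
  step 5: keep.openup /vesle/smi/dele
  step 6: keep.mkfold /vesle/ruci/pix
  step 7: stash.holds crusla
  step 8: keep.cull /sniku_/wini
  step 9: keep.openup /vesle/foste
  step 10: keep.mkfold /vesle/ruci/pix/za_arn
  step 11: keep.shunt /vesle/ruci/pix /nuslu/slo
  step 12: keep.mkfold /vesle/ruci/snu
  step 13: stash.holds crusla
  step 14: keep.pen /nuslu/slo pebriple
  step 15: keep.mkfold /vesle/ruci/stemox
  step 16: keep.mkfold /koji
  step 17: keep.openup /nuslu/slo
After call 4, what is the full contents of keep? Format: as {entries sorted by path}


Answer: {nuslu/, vesle/, vesle/foste=waslus, vesle/ruci/, vesle/smi/, vesle/smi/dele=piplu}

Derivation:
>> mkfold(p→/vesle/smi)
<< ok
>> pen(p→/vesle/smi/dele, c→piplu)
<< created
>> cull(p→/vesle/smi)
<< ToolError: not empty
>> pen(p→/vesle/foste, c→waslus)
<< created
>> openup(p→/vesle/smi/dele)
<< piplu
>> mkfold(p→/vesle/ruci/pix)
<< ok
>> holds(k→crusla)
<< yes
>> cull(p→/sniku_/wini)
<< ToolError: not found
>> openup(p→/vesle/foste)
<< waslus
>> mkfold(p→/vesle/ruci/pix/za_arn)
<< ok
>> shunt(s→/vesle/ruci/pix, d→/nuslu/slo)
<< ok
>> mkfold(p→/vesle/ruci/snu)
<< ok
>> holds(k→crusla)
<< yes
>> pen(p→/nuslu/slo, c→pebriple)
<< ToolError: is a directory
>> mkfold(p→/vesle/ruci/stemox)
<< ok
>> mkfold(p→/koji)
<< ok
>> openup(p→/nuslu/slo)
<< ToolError: is a directory


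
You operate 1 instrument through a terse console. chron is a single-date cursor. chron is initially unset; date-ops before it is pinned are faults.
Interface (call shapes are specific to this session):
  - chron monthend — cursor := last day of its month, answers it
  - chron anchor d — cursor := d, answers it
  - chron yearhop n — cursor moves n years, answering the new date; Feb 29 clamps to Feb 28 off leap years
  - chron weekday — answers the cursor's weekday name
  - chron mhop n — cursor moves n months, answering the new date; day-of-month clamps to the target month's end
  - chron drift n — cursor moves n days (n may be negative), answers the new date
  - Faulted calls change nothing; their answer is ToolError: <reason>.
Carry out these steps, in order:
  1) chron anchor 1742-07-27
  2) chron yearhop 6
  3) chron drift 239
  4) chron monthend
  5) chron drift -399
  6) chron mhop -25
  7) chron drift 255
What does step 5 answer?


Answer: 1748-02-26

Derivation:
~$ chron anchor d=1742-07-27
  1742-07-27
~$ chron yearhop n=6
  1748-07-27
~$ chron drift n=239
  1749-03-23
~$ chron monthend
  1749-03-31
~$ chron drift n=-399
  1748-02-26
~$ chron mhop n=-25
  1746-01-26
~$ chron drift n=255
  1746-10-08


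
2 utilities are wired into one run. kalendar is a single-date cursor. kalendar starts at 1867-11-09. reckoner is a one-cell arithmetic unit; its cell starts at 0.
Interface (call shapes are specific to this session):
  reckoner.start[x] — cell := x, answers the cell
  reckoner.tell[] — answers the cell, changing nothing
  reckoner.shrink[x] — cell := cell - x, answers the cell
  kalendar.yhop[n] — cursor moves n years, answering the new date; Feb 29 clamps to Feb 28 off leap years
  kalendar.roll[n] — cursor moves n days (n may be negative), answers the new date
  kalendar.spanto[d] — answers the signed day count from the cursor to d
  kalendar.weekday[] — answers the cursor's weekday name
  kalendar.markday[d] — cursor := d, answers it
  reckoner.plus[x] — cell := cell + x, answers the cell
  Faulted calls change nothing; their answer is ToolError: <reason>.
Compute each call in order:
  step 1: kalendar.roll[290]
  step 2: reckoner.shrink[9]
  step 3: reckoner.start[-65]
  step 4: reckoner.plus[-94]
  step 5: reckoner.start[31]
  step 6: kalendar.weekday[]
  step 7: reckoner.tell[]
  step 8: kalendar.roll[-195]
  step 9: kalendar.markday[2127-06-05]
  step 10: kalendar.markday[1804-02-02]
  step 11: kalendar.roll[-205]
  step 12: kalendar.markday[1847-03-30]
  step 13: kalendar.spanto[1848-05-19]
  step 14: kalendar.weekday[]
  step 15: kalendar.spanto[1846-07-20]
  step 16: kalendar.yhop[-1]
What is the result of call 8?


Answer: 1868-02-12

Derivation:
-- kalendar.roll(n='290') => 1868-08-25
-- reckoner.shrink(x='9') => -9
-- reckoner.start(x='-65') => -65
-- reckoner.plus(x='-94') => -159
-- reckoner.start(x='31') => 31
-- kalendar.weekday() => Tuesday
-- reckoner.tell() => 31
-- kalendar.roll(n='-195') => 1868-02-12
-- kalendar.markday(d='2127-06-05') => 2127-06-05
-- kalendar.markday(d='1804-02-02') => 1804-02-02
-- kalendar.roll(n='-205') => 1803-07-12
-- kalendar.markday(d='1847-03-30') => 1847-03-30
-- kalendar.spanto(d='1848-05-19') => 416
-- kalendar.weekday() => Tuesday
-- kalendar.spanto(d='1846-07-20') => -253
-- kalendar.yhop(n='-1') => 1846-03-30


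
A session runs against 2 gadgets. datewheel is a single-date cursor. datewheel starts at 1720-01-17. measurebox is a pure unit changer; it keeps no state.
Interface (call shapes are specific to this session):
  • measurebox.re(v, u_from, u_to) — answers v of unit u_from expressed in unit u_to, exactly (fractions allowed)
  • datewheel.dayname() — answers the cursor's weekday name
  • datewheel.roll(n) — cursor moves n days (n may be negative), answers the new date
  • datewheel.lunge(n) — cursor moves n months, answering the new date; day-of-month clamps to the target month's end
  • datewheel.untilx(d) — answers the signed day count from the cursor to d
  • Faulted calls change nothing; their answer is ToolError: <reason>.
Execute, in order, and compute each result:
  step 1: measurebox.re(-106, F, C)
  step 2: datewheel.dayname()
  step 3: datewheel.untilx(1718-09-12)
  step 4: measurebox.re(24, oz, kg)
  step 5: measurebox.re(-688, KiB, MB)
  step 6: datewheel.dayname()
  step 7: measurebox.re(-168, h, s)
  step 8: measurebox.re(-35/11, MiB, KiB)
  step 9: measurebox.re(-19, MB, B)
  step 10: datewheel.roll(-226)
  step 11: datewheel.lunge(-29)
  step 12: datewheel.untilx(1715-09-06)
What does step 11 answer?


Answer: 1717-01-05

Derivation:
$ measurebox.re -106 F C
[out] -230/3
$ datewheel.dayname
[out] Wednesday
$ datewheel.untilx 1718-09-12
[out] -492
$ measurebox.re 24 oz kg
[out] 136077711/200000000
$ measurebox.re -688 KiB MB
[out] -11008/15625
$ datewheel.dayname
[out] Wednesday
$ measurebox.re -168 h s
[out] -604800
$ measurebox.re -35/11 MiB KiB
[out] -35840/11
$ measurebox.re -19 MB B
[out] -19000000
$ datewheel.roll -226
[out] 1719-06-05
$ datewheel.lunge -29
[out] 1717-01-05
$ datewheel.untilx 1715-09-06
[out] -487


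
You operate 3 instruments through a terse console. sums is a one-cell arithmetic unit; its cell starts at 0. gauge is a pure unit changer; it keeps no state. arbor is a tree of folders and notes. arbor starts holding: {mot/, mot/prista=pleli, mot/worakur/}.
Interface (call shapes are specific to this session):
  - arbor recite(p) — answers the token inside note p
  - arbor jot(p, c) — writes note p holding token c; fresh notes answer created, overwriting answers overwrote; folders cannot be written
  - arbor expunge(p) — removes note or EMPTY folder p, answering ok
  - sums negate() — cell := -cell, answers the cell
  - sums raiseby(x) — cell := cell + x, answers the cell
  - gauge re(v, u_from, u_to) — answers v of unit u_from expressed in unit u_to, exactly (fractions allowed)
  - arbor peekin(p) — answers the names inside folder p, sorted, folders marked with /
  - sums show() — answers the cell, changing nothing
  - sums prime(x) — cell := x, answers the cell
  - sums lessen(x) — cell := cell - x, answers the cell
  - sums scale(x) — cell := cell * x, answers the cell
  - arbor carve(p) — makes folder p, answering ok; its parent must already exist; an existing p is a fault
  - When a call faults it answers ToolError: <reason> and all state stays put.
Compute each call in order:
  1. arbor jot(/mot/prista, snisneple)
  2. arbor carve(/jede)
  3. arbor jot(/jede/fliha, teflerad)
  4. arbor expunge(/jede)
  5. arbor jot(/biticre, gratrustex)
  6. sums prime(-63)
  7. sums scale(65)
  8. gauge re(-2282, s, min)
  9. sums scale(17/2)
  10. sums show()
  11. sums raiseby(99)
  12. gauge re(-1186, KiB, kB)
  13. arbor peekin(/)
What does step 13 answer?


Act: arbor jot[p: /mot/prista; c: snisneple]
Obs: overwrote
Act: arbor carve[p: /jede]
Obs: ok
Act: arbor jot[p: /jede/fliha; c: teflerad]
Obs: created
Act: arbor expunge[p: /jede]
Obs: ToolError: not empty
Act: arbor jot[p: /biticre; c: gratrustex]
Obs: created
Act: sums prime[x: -63]
Obs: -63
Act: sums scale[x: 65]
Obs: -4095
Act: gauge re[v: -2282; u_from: s; u_to: min]
Obs: -1141/30
Act: sums scale[x: 17/2]
Obs: -69615/2
Act: sums show[]
Obs: -69615/2
Act: sums raiseby[x: 99]
Obs: -69417/2
Act: gauge re[v: -1186; u_from: KiB; u_to: kB]
Obs: -151808/125
Act: arbor peekin[p: /]
Obs: [biticre, jede/, mot/]

Answer: [biticre, jede/, mot/]


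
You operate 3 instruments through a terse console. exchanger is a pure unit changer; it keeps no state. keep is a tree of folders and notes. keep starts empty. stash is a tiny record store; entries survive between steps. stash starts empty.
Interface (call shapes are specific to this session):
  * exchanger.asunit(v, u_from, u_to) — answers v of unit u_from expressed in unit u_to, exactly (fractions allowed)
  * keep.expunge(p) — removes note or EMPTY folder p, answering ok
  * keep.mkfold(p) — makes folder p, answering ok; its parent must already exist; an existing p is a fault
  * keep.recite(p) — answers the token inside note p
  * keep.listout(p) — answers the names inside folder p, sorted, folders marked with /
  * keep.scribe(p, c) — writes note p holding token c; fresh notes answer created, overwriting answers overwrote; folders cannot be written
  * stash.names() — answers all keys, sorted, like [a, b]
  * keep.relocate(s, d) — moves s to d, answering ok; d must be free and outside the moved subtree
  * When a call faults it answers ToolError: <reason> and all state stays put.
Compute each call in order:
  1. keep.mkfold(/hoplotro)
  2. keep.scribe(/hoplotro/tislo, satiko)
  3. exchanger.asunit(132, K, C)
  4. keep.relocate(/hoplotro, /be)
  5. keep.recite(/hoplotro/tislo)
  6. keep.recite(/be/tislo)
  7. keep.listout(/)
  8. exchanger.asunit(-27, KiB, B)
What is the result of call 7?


Step: keep.mkfold[p='/hoplotro']
Result: ok
Step: keep.scribe[p='/hoplotro/tislo'; c='satiko']
Result: created
Step: exchanger.asunit[v='132'; u_from='K'; u_to='C']
Result: -2823/20
Step: keep.relocate[s='/hoplotro'; d='/be']
Result: ok
Step: keep.recite[p='/hoplotro/tislo']
Result: ToolError: not found
Step: keep.recite[p='/be/tislo']
Result: satiko
Step: keep.listout[p='/']
Result: [be/]
Step: exchanger.asunit[v='-27'; u_from='KiB'; u_to='B']
Result: -27648

Answer: [be/]


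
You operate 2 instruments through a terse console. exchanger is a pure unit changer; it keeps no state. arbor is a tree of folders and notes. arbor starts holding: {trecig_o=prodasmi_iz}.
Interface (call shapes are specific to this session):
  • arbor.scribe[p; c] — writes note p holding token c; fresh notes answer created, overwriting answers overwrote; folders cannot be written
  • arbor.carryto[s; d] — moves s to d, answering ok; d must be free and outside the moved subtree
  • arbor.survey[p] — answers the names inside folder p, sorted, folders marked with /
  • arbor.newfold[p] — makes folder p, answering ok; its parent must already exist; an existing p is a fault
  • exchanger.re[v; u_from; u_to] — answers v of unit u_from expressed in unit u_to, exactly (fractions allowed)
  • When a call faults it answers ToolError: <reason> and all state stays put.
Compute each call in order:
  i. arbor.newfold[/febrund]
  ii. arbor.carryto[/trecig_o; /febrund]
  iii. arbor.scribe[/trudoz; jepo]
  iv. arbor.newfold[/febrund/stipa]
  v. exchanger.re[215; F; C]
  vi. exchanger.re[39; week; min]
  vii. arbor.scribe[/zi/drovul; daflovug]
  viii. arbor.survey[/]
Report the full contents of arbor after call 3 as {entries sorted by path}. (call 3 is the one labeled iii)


>> arbor.newfold(p→/febrund)
<< ok
>> arbor.carryto(s→/trecig_o, d→/febrund)
<< ToolError: exists
>> arbor.scribe(p→/trudoz, c→jepo)
<< created
>> arbor.newfold(p→/febrund/stipa)
<< ok
>> exchanger.re(v→215, u_from→F, u_to→C)
<< 305/3
>> exchanger.re(v→39, u_from→week, u_to→min)
<< 393120
>> arbor.scribe(p→/zi/drovul, c→daflovug)
<< ToolError: no parent
>> arbor.survey(p→/)
<< [febrund/, trecig_o, trudoz]

Answer: {febrund/, trecig_o=prodasmi_iz, trudoz=jepo}


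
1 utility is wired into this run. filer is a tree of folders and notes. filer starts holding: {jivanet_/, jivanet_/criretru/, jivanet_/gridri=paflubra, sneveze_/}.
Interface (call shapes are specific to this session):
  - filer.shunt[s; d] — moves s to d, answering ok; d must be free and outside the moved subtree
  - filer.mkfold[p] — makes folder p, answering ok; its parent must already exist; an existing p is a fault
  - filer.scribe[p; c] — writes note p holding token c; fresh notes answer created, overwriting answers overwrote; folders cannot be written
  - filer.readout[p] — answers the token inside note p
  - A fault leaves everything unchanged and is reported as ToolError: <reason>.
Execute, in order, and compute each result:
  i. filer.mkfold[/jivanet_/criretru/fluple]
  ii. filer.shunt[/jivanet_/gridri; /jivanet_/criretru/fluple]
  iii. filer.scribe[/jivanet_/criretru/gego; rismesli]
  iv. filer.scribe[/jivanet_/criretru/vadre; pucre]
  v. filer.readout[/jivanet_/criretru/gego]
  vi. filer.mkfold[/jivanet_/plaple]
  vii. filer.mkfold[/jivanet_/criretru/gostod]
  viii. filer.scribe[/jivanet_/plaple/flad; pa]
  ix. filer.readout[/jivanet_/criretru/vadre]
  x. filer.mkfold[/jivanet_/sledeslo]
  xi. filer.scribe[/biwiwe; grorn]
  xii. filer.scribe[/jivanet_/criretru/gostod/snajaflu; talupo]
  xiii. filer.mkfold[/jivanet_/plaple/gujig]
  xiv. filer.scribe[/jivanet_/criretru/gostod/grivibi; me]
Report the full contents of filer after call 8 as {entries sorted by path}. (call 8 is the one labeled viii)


[in] filer.mkfold p=/jivanet_/criretru/fluple
[out] ok
[in] filer.shunt s=/jivanet_/gridri d=/jivanet_/criretru/fluple
[out] ToolError: exists
[in] filer.scribe p=/jivanet_/criretru/gego c=rismesli
[out] created
[in] filer.scribe p=/jivanet_/criretru/vadre c=pucre
[out] created
[in] filer.readout p=/jivanet_/criretru/gego
[out] rismesli
[in] filer.mkfold p=/jivanet_/plaple
[out] ok
[in] filer.mkfold p=/jivanet_/criretru/gostod
[out] ok
[in] filer.scribe p=/jivanet_/plaple/flad c=pa
[out] created
[in] filer.readout p=/jivanet_/criretru/vadre
[out] pucre
[in] filer.mkfold p=/jivanet_/sledeslo
[out] ok
[in] filer.scribe p=/biwiwe c=grorn
[out] created
[in] filer.scribe p=/jivanet_/criretru/gostod/snajaflu c=talupo
[out] created
[in] filer.mkfold p=/jivanet_/plaple/gujig
[out] ok
[in] filer.scribe p=/jivanet_/criretru/gostod/grivibi c=me
[out] created

Answer: {jivanet_/, jivanet_/criretru/, jivanet_/criretru/fluple/, jivanet_/criretru/gego=rismesli, jivanet_/criretru/gostod/, jivanet_/criretru/vadre=pucre, jivanet_/gridri=paflubra, jivanet_/plaple/, jivanet_/plaple/flad=pa, sneveze_/}
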